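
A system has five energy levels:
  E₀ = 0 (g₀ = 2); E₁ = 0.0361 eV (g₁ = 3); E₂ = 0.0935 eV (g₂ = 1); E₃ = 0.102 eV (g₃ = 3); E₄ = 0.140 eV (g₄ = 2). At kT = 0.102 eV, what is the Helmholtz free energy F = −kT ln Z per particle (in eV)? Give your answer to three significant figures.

-0.185 eV

Eᵢ/kT = 0, 0.35392, 0.91667, 1.0000, 1.3725.
Z = Σ gᵢe^(−Eᵢ/kT) = 2·e^(−0) + 3·e^(−0.35392) + 1·e^(−0.91667) + 3·e^(−1.0000) + 2·e^(−1.3725) = 2.0000 + 2.1058 + 0.39985 + 1.1036 + 0.50694 = 6.1162.
F = −kT ln Z = −0.102 × ln(6.1162) = −0.102 × 1.8109 = -0.185 eV.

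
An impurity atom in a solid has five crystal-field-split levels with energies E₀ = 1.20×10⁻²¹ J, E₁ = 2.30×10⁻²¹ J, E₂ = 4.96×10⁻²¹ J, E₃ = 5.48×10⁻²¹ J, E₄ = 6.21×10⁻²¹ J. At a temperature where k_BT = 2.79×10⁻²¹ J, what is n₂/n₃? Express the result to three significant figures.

1.20

n₂/n₃ = exp[−(E₂−E₃)/kT] = exp(−(-0.52 ×10⁻²¹ J)/(2.79 ×10⁻²¹ J)) = exp(0.18638) = 1.20.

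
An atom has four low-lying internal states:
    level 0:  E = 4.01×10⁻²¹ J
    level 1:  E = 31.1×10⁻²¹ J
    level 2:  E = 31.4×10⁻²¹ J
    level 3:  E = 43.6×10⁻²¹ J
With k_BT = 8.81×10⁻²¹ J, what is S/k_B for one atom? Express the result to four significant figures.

0.3976

Eᵢ/kT = 0.455165, 3.53008, 3.56413, 4.94892.
Z = Σ e^(−Eᵢ/kT) = e^(−0.455165) + e^(−3.53008) + e^(−3.56413) + e^(−4.94892) = 0.634343 + 0.0293026 + 0.0283216 + 0.00709106 = 0.699058.
⟨E⟩ = Σ EᵢPᵢ = 6.65681 ×10⁻²¹ J.
S/k_B = ln Z + ⟨E⟩/kT = ln(0.699058) + 6.65681/8.81 = -0.358022 + 0.755597 = 0.3976.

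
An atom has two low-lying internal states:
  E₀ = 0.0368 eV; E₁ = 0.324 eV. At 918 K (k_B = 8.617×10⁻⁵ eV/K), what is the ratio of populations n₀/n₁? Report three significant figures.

37.7

k_BT = 8.617×10⁻⁵ × 918 K = 0.079104 eV.
n₀/n₁ = exp[−(E₀−E₁)/kT] = exp(−(-0.2872 eV)/(0.079104 eV)) = exp(3.6307) = 37.7.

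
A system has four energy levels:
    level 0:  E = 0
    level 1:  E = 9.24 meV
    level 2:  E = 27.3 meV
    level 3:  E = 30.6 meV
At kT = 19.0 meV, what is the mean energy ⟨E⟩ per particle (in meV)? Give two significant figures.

8.9 meV

Eᵢ/kT = 0, 0.4863, 1.437, 1.611.
Z = Σ e^(−Eᵢ/kT) = e^(−0) + e^(−0.4863) + e^(−1.437) + e^(−1.611) = 1.000 + 0.6149 + 0.2376 + 0.1997 = 2.052.
⟨E⟩ = Σ Eᵢ e^(−Eᵢ/kT) / Z = (0·1.000 + 9.24·0.6149 + 27.3·0.2376 + 30.6·0.1997) / 2.052 = 8.9 meV.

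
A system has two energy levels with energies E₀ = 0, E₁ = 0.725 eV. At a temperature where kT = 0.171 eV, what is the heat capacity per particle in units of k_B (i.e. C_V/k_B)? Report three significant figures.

Eᵢ/kT = 0, 4.2398.
Z = Σ e^(−Eᵢ/kT) = e^(−0) + e^(−4.2398) = 1.0000 + 0.014410 = 1.0144.
⟨E⟩ = 0.010299 eV, ⟨E²⟩ = 0.0074667 eV².
C_V/k_B = (⟨E²⟩ − ⟨E⟩²)/(kT)² = (0.0074667 − 0.00010607)/0.029241 = 0.252.

0.252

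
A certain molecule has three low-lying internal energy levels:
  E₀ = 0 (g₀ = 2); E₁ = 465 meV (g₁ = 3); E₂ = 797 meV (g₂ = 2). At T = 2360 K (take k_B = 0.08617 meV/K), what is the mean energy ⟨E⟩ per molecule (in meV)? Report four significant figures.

k_BT = 0.08617 × 2360 K = 203.361 meV.
Eᵢ/kT = 0, 2.28657, 3.91914.
Z = Σ gᵢe^(−Eᵢ/kT) = 2·e^(−0) + 3·e^(−2.28657) + 2·e^(−3.91914) = 2.00000 + 0.304843 + 0.0397163 = 2.34456.
⟨E⟩ = Σ Eᵢ gᵢe^(−Eᵢ/kT) / Z = (0·2.00000 + 465·0.304843 + 797·0.0397163) / 2.34456 = 73.96 meV.

73.96 meV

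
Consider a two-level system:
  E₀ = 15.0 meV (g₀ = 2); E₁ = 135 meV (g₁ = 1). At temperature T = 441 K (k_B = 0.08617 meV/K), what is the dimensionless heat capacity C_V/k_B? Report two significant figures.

k_BT = 0.08617 × 441 K = 38.00 meV.
Eᵢ/kT = 0.3947, 3.553.
Z = Σ gᵢe^(−Eᵢ/kT) = 2·e^(−0.3947) + 1·e^(−3.553) = 1.348 + 0.02864 = 1.377.
⟨E⟩ = 17.49 meV, ⟨E²⟩ = 599.3 meV².
C_V/k_B = (⟨E²⟩ − ⟨E⟩²)/(kT)² = (599.3 − 305.9)/1444 = 0.20.

0.20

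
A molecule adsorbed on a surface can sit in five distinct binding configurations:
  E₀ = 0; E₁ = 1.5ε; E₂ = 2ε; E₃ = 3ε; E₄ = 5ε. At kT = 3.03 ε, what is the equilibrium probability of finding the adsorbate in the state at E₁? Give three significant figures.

Eᵢ/kT = 0, 0.49505, 0.66007, 0.99010, 1.6502.
Z = Σ e^(−Eᵢ/kT) = e^(−0) + e^(−0.49505) + e^(−0.66007) + e^(−0.99010) + e^(−1.6502) = 1.0000 + 0.60954 + 0.51682 + 0.37154 + 0.19201 = 2.6899.
P₁ = e^(−E₁/kT) / Z = 0.60954/2.6899 = 0.227.

0.227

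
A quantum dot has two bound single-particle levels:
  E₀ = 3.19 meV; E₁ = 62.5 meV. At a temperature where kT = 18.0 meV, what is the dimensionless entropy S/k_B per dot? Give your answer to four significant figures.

Eᵢ/kT = 0.177222, 3.47222.
Z = Σ e^(−Eᵢ/kT) = e^(−0.177222) + e^(−3.47222) = 0.837594 + 0.0310480 = 0.868642.
⟨E⟩ = Σ EᵢPᵢ = 5.30993 meV.
S/k_B = ln Z + ⟨E⟩/kT = ln(0.868642) + 5.30993/18.0 = -0.140824 + 0.294996 = 0.1542.

0.1542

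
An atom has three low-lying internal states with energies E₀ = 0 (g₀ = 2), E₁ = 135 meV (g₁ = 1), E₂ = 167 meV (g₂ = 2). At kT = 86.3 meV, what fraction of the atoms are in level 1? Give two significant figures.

0.084

Eᵢ/kT = 0, 1.564, 1.935.
Z = Σ gᵢe^(−Eᵢ/kT) = 2·e^(−0) + 1·e^(−1.564) + 2·e^(−1.935) = 2.000 + 0.2093 + 0.2888 = 2.498.
P₁ = g₁ e^(−E₁/kT) / Z = 0.2093/2.498 = 0.084.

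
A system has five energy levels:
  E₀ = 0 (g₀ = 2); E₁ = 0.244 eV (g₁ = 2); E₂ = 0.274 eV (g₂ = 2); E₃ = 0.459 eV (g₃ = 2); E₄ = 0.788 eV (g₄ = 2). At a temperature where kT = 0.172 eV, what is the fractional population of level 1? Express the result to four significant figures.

Eᵢ/kT = 0, 1.41860, 1.59302, 2.66860, 4.58140.
Z = Σ gᵢe^(−Eᵢ/kT) = 2·e^(−0) + 2·e^(−1.41860) + 2·e^(−1.59302) + 2·e^(−2.66860) + 2·e^(−4.58140) = 2.00000 + 0.484105 + 0.406621 + 0.138698 + 0.0204811 = 3.04991.
P₁ = g₁ e^(−E₁/kT) / Z = 0.484105/3.04991 = 0.1587.

0.1587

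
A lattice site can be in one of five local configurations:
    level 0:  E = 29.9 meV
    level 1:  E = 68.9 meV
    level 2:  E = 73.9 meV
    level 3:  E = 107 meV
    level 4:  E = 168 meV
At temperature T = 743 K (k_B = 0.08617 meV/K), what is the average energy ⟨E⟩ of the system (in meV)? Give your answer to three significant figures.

63.4 meV

k_BT = 0.08617 × 743 K = 64.024 meV.
Eᵢ/kT = 0.46701, 1.0762, 1.1543, 1.6712, 2.6240.
Z = Σ e^(−Eᵢ/kT) = e^(−0.46701) + e^(−1.0762) + e^(−1.1543) + e^(−1.6712) + e^(−2.6240) = 0.62687 + 0.34089 + 0.31528 + 0.18802 + 0.072512 = 1.5436.
⟨E⟩ = Σ Eᵢ e^(−Eᵢ/kT) / Z = (29.9·0.62687 + 68.9·0.34089 + 73.9·0.31528 + 107·0.18802 + 168·0.072512) / 1.5436 = 63.4 meV.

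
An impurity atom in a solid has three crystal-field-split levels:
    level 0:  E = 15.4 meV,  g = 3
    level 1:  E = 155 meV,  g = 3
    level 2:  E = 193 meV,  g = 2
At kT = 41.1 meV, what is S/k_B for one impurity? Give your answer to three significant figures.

1.29

Eᵢ/kT = 0.37470, 3.7713, 4.6959.
Z = Σ gᵢe^(−Eᵢ/kT) = 3·e^(−0.37470) + 3·e^(−3.7713) + 2·e^(−4.6959) = 2.0625 + 0.069066 + 0.018265 = 2.1498.
⟨E⟩ = Σ EᵢPᵢ = 21.394 meV.
S/k_B = ln Z + ⟨E⟩/kT = ln(2.1498) + 21.394/41.1 = 0.76537 + 0.52054 = 1.29.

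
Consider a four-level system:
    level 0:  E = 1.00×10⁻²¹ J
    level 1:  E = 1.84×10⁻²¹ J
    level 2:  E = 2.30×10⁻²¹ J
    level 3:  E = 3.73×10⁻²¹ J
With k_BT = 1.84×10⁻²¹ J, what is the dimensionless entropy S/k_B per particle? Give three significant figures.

1.27

Eᵢ/kT = 0.54348, 1.0000, 1.2500, 2.0272.
Z = Σ e^(−Eᵢ/kT) = e^(−0.54348) + e^(−1.0000) + e^(−1.2500) + e^(−2.0272) = 0.58072 + 0.36788 + 0.28650 + 0.13170 = 1.3668.
⟨E⟩ = Σ EᵢPᵢ = 1.7616 ×10⁻²¹ J.
S/k_B = ln Z + ⟨E⟩/kT = ln(1.3668) + 1.7616/1.84 = 0.31247 + 0.95739 = 1.27.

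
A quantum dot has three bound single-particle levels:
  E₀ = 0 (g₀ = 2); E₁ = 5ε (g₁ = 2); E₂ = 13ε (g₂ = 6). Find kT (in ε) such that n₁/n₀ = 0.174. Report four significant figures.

2.859 ε

n₁/n₀ = (g₁/g₀) exp[−(E₁−E₀)/kT] = 0.174.
⇒ (E₁−E₀)/kT = ln((2/2)/0.174) = ln(5.74713) = 1.74870.
kT = 5ε / 1.74870 = 2.859 ε.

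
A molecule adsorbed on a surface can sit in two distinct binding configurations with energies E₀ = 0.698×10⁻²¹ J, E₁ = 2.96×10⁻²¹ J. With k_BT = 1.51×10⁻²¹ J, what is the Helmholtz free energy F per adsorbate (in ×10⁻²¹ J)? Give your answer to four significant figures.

0.3933 ×10⁻²¹ J

Eᵢ/kT = 0.462252, 1.96026.
Z = Σ e^(−Eᵢ/kT) = e^(−0.462252) + e^(−1.96026) = 0.629864 + 0.140822 = 0.770686.
F = −kT ln Z = −1.51 × ln(0.770686) = −1.51 × -0.260474 = 0.3933 ×10⁻²¹ J.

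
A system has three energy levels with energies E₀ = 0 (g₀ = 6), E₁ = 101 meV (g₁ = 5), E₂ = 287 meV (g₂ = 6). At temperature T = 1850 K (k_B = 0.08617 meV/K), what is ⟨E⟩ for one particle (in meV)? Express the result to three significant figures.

57.3 meV

k_BT = 0.08617 × 1850 K = 159.41 meV.
Eᵢ/kT = 0, 0.63359, 1.8004.
Z = Σ gᵢe^(−Eᵢ/kT) = 6·e^(−0) + 5·e^(−0.63359) + 6·e^(−1.8004) = 6.0000 + 2.6534 + 0.99140 = 9.6448.
⟨E⟩ = Σ Eᵢ gᵢe^(−Eᵢ/kT) / Z = (0·6.0000 + 101·2.6534 + 287·0.99140) / 9.6448 = 57.3 meV.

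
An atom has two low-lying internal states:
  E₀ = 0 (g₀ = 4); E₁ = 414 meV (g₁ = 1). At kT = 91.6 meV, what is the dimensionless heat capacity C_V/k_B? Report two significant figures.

0.055

Eᵢ/kT = 0, 4.520.
Z = Σ gᵢe^(−Eᵢ/kT) = 4·e^(−0) + 1·e^(−4.520) = 4.000 + 0.01089 = 4.011.
⟨E⟩ = 1.124 meV, ⟨E²⟩ = 465.3 meV².
C_V/k_B = (⟨E²⟩ − ⟨E⟩²)/(kT)² = (465.3 − 1.263)/8391 = 0.055.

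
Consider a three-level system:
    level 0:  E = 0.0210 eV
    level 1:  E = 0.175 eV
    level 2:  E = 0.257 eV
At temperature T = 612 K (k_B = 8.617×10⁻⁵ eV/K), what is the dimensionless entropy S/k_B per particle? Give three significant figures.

0.259

k_BT = 8.617×10⁻⁵ × 612 K = 0.052736 eV.
Eᵢ/kT = 0.39821, 3.3184, 4.8733.
Z = Σ e^(−Eᵢ/kT) = e^(−0.39821) + e^(−3.3184) + e^(−4.8733) = 0.67152 + 0.036211 + 0.0076481 = 0.71538.
⟨E⟩ = Σ EᵢPᵢ = 0.031318 eV.
S/k_B = ln Z + ⟨E⟩/kT = ln(0.71538) + 0.031318/0.052736 = -0.33494 + 0.59386 = 0.259.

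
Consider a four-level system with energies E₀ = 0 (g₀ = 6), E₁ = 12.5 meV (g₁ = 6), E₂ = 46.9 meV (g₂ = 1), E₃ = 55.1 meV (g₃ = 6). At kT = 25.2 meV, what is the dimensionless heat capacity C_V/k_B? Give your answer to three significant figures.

0.328

Eᵢ/kT = 0, 0.49603, 1.8611, 2.1865.
Z = Σ gᵢe^(−Eᵢ/kT) = 6·e^(−0) + 6·e^(−0.49603) + 1·e^(−1.8611) + 6·e^(−2.1865) = 6.0000 + 3.6537 + 0.15550 + 0.67385 = 10.483.
⟨E⟩ = 8.5942 meV, ⟨E²⟩ = 282.24 meV².
C_V/k_B = (⟨E²⟩ − ⟨E⟩²)/(kT)² = (282.24 − 73.860)/635.04 = 0.328.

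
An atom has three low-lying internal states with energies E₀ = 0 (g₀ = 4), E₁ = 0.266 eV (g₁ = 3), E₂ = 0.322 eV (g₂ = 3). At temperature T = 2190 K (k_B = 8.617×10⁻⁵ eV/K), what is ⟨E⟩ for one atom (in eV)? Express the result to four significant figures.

k_BT = 8.617×10⁻⁵ × 2190 K = 0.188712 eV.
Eᵢ/kT = 0, 1.40956, 1.70630.
Z = Σ gᵢe^(−Eᵢ/kT) = 4·e^(−0) + 3·e^(−1.40956) + 3·e^(−1.70630) = 4.00000 + 0.732752 + 0.544609 = 5.27736.
⟨E⟩ = Σ Eᵢ gᵢe^(−Eᵢ/kT) / Z = (0·4.00000 + 0.266·0.732752 + 0.322·0.544609) / 5.27736 = 0.07016 eV.

0.07016 eV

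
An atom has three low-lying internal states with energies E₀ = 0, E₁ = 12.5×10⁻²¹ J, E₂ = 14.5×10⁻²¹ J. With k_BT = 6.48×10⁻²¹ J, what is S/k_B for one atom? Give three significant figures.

0.639

Eᵢ/kT = 0, 1.9290, 2.2377.
Z = Σ e^(−Eᵢ/kT) = e^(−0) + e^(−1.9290) + e^(−2.2377) = 1.0000 + 0.14529 + 0.10670 = 1.2520.
⟨E⟩ = Σ EᵢPᵢ = 2.6863 ×10⁻²¹ J.
S/k_B = ln Z + ⟨E⟩/kT = ln(1.2520) + 2.6863/6.48 = 0.22474 + 0.41455 = 0.639.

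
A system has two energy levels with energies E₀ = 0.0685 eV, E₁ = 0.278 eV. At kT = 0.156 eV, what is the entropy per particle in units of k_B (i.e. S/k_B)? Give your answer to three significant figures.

0.510

Eᵢ/kT = 0.43910, 1.7821.
Z = Σ e^(−Eᵢ/kT) = e^(−0.43910) + e^(−1.7821) = 0.64462 + 0.16828 = 0.81290.
⟨E⟩ = Σ EᵢPᵢ = 0.11187 eV.
S/k_B = ln Z + ⟨E⟩/kT = ln(0.81290) + 0.11187/0.156 = -0.20715 + 0.71712 = 0.510.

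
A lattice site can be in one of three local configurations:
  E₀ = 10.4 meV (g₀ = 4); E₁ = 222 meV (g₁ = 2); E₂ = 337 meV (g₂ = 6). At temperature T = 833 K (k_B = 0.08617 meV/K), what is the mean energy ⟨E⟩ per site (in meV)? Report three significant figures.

k_BT = 0.08617 × 833 K = 71.780 meV.
Eᵢ/kT = 0.14489, 3.0928, 4.6949.
Z = Σ gᵢe^(−Eᵢ/kT) = 4·e^(−0.14489) + 2·e^(−3.0928) + 6·e^(−4.6949) = 3.4605 + 0.090749 + 0.054851 = 3.6061.
⟨E⟩ = Σ Eᵢ gᵢe^(−Eᵢ/kT) / Z = (10.4·3.4605 + 222·0.090749 + 337·0.054851) / 3.6061 = 20.7 meV.

20.7 meV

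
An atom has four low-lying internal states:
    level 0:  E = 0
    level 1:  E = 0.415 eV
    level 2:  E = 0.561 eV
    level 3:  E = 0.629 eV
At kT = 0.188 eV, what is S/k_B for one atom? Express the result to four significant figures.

0.6067

Eᵢ/kT = 0, 2.20745, 2.98404, 3.34574.
Z = Σ e^(−Eᵢ/kT) = e^(−0) + e^(−2.20745) + e^(−2.98404) + e^(−3.34574) = 1.00000 + 0.109981 + 0.0505880 + 0.0352341 = 1.19580.
⟨E⟩ = Σ EᵢPᵢ = 0.0804350 eV.
S/k_B = ln Z + ⟨E⟩/kT = ln(1.19580) + 0.0804350/0.188 = 0.178815 + 0.427846 = 0.6067.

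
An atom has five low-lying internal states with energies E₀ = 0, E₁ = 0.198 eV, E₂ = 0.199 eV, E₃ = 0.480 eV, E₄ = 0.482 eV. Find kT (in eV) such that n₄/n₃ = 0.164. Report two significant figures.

n₄/n₃ = exp[−(E₄−E₃)/kT] = 0.164.
⇒ (E₄−E₃)/kT = ln(1/0.164) = ln(6.098) = 1.808.
kT = 0.002 eV / 1.808 = 0.0011 eV.

0.0011 eV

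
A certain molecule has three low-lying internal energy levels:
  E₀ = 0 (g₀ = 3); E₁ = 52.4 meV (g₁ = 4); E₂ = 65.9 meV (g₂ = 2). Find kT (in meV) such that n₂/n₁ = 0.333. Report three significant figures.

n₂/n₁ = (g₂/g₁) exp[−(E₂−E₁)/kT] = 0.333.
⇒ (E₂−E₁)/kT = ln((2/4)/0.333) = ln(1.5015) = 0.40646.
kT = 13.5 meV / 0.40646 = 33.2 meV.

33.2 meV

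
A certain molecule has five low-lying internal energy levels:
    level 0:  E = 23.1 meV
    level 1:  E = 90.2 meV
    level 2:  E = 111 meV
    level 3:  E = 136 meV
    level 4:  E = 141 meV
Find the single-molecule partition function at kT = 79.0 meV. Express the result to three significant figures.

Z = 1.66

Eᵢ/kT = 0.29241, 1.1418, 1.4051, 1.7215, 1.7848.
Z = Σ e^(−Eᵢ/kT) = e^(−0.29241) + e^(−1.1418) + e^(−1.4051) + e^(−1.7215) + e^(−1.7848) = 0.74646 + 0.31924 + 0.24534 + 0.17880 + 0.16783 = 1.6577.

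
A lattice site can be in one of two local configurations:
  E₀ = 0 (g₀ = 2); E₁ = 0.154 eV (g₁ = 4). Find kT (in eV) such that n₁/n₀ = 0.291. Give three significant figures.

0.0799 eV

n₁/n₀ = (g₁/g₀) exp[−(E₁−E₀)/kT] = 0.291.
⇒ (E₁−E₀)/kT = ln((4/2)/0.291) = ln(6.8729) = 1.9276.
kT = 0.154 eV / 1.9276 = 0.0799 eV.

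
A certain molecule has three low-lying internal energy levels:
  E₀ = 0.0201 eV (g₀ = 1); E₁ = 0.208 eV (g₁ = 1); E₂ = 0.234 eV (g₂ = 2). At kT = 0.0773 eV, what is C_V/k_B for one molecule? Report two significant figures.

Eᵢ/kT = 0.2600, 2.691, 3.027.
Z = Σ gᵢe^(−Eᵢ/kT) = 1·e^(−0.2600) + 1·e^(−2.691) + 2·e^(−3.027) = 0.7711 + 0.06781 + 0.09692 = 0.9358.
⟨E⟩ = 0.05587 eV, ⟨E²⟩ = 0.009139 eV².
C_V/k_B = (⟨E²⟩ − ⟨E⟩²)/(kT)² = (0.009139 − 0.003121)/0.005975 = 1.0.

1.0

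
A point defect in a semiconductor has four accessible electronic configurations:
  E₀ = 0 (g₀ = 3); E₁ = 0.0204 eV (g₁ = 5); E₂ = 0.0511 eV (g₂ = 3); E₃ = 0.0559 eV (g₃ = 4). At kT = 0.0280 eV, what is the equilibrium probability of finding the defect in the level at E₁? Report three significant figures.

0.375

Eᵢ/kT = 0, 0.72857, 1.8250, 1.9964.
Z = Σ gᵢe^(−Eᵢ/kT) = 3·e^(−0) + 5·e^(−0.72857) + 3·e^(−1.8250) + 4·e^(−1.9964) = 3.0000 + 2.4130 + 0.48365 + 0.54329 = 6.4399.
P₁ = g₁ e^(−E₁/kT) / Z = 2.4130/6.4399 = 0.375.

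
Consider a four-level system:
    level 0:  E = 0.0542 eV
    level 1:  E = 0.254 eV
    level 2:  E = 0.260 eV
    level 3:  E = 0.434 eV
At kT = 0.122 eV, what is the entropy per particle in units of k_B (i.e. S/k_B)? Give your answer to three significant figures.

0.894

Eᵢ/kT = 0.44426, 2.0820, 2.1311, 3.5574.
Z = Σ e^(−Eᵢ/kT) = e^(−0.44426) + e^(−2.0820) + e^(−2.1311) + e^(−3.5574) = 0.64130 + 0.12468 + 0.11871 + 0.028513 = 0.91320.
⟨E⟩ = Σ EᵢPᵢ = 0.12009 eV.
S/k_B = ln Z + ⟨E⟩/kT = ln(0.91320) + 0.12009/0.122 = -0.090800 + 0.98434 = 0.894.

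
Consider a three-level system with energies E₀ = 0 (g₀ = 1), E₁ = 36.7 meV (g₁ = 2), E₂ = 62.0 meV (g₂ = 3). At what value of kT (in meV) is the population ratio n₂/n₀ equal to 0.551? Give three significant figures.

n₂/n₀ = (g₂/g₀) exp[−(E₂−E₀)/kT] = 0.551.
⇒ (E₂−E₀)/kT = ln((3/1)/0.551) = ln(5.4446) = 1.6946.
kT = 62.0 meV / 1.6946 = 36.6 meV.

36.6 meV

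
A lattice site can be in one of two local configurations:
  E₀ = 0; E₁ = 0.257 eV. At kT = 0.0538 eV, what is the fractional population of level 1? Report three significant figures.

Eᵢ/kT = 0, 4.7770.
Z = Σ e^(−Eᵢ/kT) = e^(−0) + e^(−4.7770) = 1.0000 + 0.0084212 = 1.0084.
P₁ = e^(−E₁/kT) / Z = 0.0084212/1.0084 = 0.00835.

0.00835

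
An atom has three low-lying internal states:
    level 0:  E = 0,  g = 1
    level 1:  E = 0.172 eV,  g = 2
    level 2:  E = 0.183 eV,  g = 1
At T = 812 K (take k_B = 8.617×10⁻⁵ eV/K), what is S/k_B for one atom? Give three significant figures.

0.710

k_BT = 8.617×10⁻⁵ × 812 K = 0.069970 eV.
Eᵢ/kT = 0, 2.4582, 2.6154.
Z = Σ gᵢe^(−Eᵢ/kT) = 1·e^(−0) + 2·e^(−2.4582) + 1·e^(−2.6154) = 1.0000 + 0.17118 + 0.073139 = 1.2443.
⟨E⟩ = Σ EᵢPᵢ = 0.034419 eV.
S/k_B = ln Z + ⟨E⟩/kT = ln(1.2443) + 0.034419/0.069970 = 0.21857 + 0.49191 = 0.710.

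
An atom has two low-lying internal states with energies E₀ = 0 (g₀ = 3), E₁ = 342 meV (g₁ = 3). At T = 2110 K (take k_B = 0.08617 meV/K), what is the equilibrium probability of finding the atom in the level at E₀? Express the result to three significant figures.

k_BT = 0.08617 × 2110 K = 181.82 meV.
Eᵢ/kT = 0, 1.8810.
Z = Σ gᵢe^(−Eᵢ/kT) = 3·e^(−0) + 3·e^(−1.8810) = 3.0000 + 0.45731 = 3.4573.
P₀ = g₀ e^(−E₀/kT) / Z = 3.0000/3.4573 = 0.868.

0.868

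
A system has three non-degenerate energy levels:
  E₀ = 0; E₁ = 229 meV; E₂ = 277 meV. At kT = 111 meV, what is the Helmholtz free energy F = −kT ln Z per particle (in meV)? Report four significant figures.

-21.11 meV

Eᵢ/kT = 0, 2.06306, 2.49550.
Z = Σ e^(−Eᵢ/kT) = e^(−0) + e^(−2.06306) + e^(−2.49550) = 1.00000 + 0.127065 + 0.0824552 = 1.20952.
F = −kT ln Z = −111 × ln(1.20952) = −111 × 0.190224 = -21.11 meV.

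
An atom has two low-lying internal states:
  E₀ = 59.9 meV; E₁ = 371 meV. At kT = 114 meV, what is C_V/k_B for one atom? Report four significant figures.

Eᵢ/kT = 0.525439, 3.25439.
Z = Σ e^(−Eᵢ/kT) = e^(−0.525439) + e^(−3.25439) = 0.591296 + 0.0386044 = 0.629900.
⟨E⟩ = 78.9663 meV, ⟨E²⟩ = 11803.7 meV².
C_V/k_B = (⟨E²⟩ − ⟨E⟩²)/(kT)² = (11803.7 − 6235.68)/12996.0 = 0.4284.

0.4284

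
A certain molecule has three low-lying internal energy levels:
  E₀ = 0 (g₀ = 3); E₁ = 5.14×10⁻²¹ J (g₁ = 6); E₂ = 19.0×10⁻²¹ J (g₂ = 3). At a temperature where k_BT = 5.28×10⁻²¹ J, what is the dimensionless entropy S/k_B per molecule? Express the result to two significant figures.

Eᵢ/kT = 0, 0.9735, 3.598.
Z = Σ gᵢe^(−Eᵢ/kT) = 3·e^(−0) + 6·e^(−0.9735) + 3·e^(−3.598) = 3.000 + 2.267 + 0.08214 = 5.349.
⟨E⟩ = Σ EᵢPᵢ = 2.470 ×10⁻²¹ J.
S/k_B = ln Z + ⟨E⟩/kT = ln(5.349) + 2.470/5.28 = 1.677 + 0.4678 = 2.1.

2.1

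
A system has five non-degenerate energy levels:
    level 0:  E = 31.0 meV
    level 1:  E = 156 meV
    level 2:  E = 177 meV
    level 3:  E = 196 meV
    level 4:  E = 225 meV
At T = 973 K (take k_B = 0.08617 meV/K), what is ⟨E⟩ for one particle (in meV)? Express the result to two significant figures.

90 meV

k_BT = 0.08617 × 973 K = 83.84 meV.
Eᵢ/kT = 0.3698, 1.861, 2.111, 2.338, 2.684.
Z = Σ e^(−Eᵢ/kT) = e^(−0.3698) + e^(−1.861) + e^(−2.111) + e^(−2.338) + e^(−2.684) = 0.6909 + 0.1555 + 0.1211 + 0.09652 + 0.06829 = 1.132.
⟨E⟩ = Σ Eᵢ e^(−Eᵢ/kT) / Z = (31.0·0.6909 + 156·0.1555 + 177·0.1211 + 196·0.09652 + 225·0.06829) / 1.132 = 90 meV.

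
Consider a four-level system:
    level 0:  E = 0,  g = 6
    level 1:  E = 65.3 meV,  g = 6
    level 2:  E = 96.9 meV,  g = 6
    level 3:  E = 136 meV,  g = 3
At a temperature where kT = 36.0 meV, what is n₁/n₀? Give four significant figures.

n₁/n₀ = (g₁/g₀) exp[−(E₁−E₀)/kT] = (6/6) × exp(−(65.3 meV)/(36.0 meV)) = (6/6) × exp(-1.81389) = 0.1630.

0.1630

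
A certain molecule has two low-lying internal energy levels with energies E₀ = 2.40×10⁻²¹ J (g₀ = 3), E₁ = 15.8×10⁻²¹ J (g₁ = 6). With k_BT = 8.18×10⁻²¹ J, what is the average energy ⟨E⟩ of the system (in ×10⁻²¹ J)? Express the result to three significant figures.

Eᵢ/kT = 0.29340, 1.9315.
Z = Σ gᵢe^(−Eᵢ/kT) = 3·e^(−0.29340) + 6·e^(−1.9315) = 2.2372 + 0.86958 = 3.1068.
⟨E⟩ = Σ Eᵢ gᵢe^(−Eᵢ/kT) / Z = (2.40·2.2372 + 15.8·0.86958) / 3.1068 = 6.15 ×10⁻²¹ J.

6.15 ×10⁻²¹ J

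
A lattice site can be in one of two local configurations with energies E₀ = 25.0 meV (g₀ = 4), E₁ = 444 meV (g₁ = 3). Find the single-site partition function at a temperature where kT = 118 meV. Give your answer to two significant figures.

Eᵢ/kT = 0.2119, 3.763.
Z = Σ gᵢe^(−Eᵢ/kT) = 4·e^(−0.2119) + 3·e^(−3.763) = 3.236 + 0.06964 = 3.306.

Z = 3.3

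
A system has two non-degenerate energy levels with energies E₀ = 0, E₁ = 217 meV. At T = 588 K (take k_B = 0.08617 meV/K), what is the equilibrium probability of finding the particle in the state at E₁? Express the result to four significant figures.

k_BT = 0.08617 × 588 K = 50.6680 meV.
Eᵢ/kT = 0, 4.28278.
Z = Σ e^(−Eᵢ/kT) = e^(−0) + e^(−4.28278) = 1.00000 + 0.0138042 = 1.01380.
P₁ = e^(−E₁/kT) / Z = 0.0138042/1.01380 = 0.01362.

0.01362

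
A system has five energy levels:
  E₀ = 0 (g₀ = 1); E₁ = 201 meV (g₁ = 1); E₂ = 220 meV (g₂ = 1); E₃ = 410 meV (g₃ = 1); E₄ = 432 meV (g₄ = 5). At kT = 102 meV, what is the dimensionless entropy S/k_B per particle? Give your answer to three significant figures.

0.968

Eᵢ/kT = 0, 1.9706, 2.1569, 4.0196, 4.2353.
Z = Σ gᵢe^(−Eᵢ/kT) = 1·e^(−0) + 1·e^(−1.9706) + 1·e^(−2.1569) + 1·e^(−4.0196) + 5·e^(−4.2353) = 1.0000 + 0.13937 + 0.11568 + 0.017960 + 0.072377 = 1.3454.
⟨E⟩ = Σ EᵢPᵢ = 68.451 meV.
S/k_B = ln Z + ⟨E⟩/kT = ln(1.3454) + 68.451/102 = 0.29669 + 0.67109 = 0.968.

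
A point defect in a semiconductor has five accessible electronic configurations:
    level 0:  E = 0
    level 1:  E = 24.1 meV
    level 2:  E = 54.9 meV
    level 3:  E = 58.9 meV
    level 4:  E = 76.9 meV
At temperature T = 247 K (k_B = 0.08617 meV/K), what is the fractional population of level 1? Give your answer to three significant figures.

0.217

k_BT = 0.08617 × 247 K = 21.284 meV.
Eᵢ/kT = 0, 1.1323, 2.5794, 2.7673, 3.6130.
Z = Σ e^(−Eᵢ/kT) = e^(−0) + e^(−1.1323) + e^(−2.5794) + e^(−2.7673) + e^(−3.6130) = 1.0000 + 0.32229 + 0.075819 + 0.062831 + 0.026971 = 1.4879.
P₁ = e^(−E₁/kT) / Z = 0.32229/1.4879 = 0.217.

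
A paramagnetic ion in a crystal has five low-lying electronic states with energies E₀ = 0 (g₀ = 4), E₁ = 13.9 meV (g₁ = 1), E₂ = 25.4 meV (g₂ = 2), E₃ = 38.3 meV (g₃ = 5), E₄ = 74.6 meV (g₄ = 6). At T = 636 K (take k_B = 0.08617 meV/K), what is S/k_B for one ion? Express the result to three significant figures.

k_BT = 0.08617 × 636 K = 54.804 meV.
Eᵢ/kT = 0, 0.25363, 0.46347, 0.69885, 1.3612.
Z = Σ gᵢe^(−Eᵢ/kT) = 4·e^(−0) + 1·e^(−0.25363) + 2·e^(−0.46347) + 5·e^(−0.69885) + 6·e^(−1.3612) = 4.0000 + 0.77598 + 1.2582 + 2.4858 + 1.5381 = 10.058.
⟨E⟩ = Σ EᵢPᵢ = 25.124 meV.
S/k_B = ln Z + ⟨E⟩/kT = ln(10.058) + 25.124/54.804 = 2.3084 + 0.45843 = 2.77.

2.77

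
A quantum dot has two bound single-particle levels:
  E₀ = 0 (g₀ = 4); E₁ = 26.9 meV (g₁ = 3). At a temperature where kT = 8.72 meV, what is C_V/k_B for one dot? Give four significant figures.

Eᵢ/kT = 0, 3.08486.
Z = Σ gᵢe^(−Eᵢ/kT) = 4·e^(−0) + 3·e^(−3.08486) = 4.00000 + 0.137209 = 4.13721.
⟨E⟩ = 0.892128 meV, ⟨E²⟩ = 23.9983 meV².
C_V/k_B = (⟨E²⟩ − ⟨E⟩²)/(kT)² = (23.9983 − 0.795892)/76.0384 = 0.3051.

0.3051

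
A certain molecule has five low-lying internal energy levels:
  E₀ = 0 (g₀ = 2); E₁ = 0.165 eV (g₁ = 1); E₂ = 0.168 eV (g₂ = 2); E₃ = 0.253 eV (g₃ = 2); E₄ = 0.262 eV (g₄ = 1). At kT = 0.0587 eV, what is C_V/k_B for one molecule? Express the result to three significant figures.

0.877

Eᵢ/kT = 0, 2.8109, 2.8620, 4.3101, 4.4634.
Z = Σ gᵢe^(−Eᵢ/kT) = 2·e^(−0) + 1·e^(−2.8109) + 2·e^(−2.8620) + 2·e^(−4.3101) + 1·e^(−4.4634) = 2.0000 + 0.060151 + 0.11431 + 0.026864 + 0.011523 = 2.2128.
⟨E⟩ = 0.017600 eV, ⟨E²⟩ = 0.0033326 eV².
C_V/k_B = (⟨E²⟩ − ⟨E⟩²)/(kT)² = (0.0033326 − 0.00030976)/0.0034457 = 0.877.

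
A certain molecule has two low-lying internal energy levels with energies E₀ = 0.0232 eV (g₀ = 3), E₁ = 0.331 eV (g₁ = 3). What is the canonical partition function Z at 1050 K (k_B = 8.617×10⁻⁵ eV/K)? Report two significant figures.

Z = 2.4

k_BT = 8.617×10⁻⁵ × 1050 K = 0.09048 eV.
Eᵢ/kT = 0.2564, 3.658.
Z = Σ gᵢe^(−Eᵢ/kT) = 3·e^(−0.2564) + 3·e^(−3.658) = 2.321 + 0.07735 = 2.398.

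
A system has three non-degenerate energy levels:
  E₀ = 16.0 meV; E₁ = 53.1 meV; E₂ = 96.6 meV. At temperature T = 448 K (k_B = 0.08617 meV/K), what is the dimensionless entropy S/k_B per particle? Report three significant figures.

0.826

k_BT = 0.08617 × 448 K = 38.604 meV.
Eᵢ/kT = 0.41446, 1.3755, 2.5023.
Z = Σ e^(−Eᵢ/kT) = e^(−0.41446) + e^(−1.3755) + e^(−2.5023) = 0.66070 + 0.25271 + 0.081896 = 0.99531.
⟨E⟩ = Σ EᵢPᵢ = 32.052 meV.
S/k_B = ln Z + ⟨E⟩/kT = ln(0.99531) + 32.052/38.604 = -0.0047010 + 0.83028 = 0.826.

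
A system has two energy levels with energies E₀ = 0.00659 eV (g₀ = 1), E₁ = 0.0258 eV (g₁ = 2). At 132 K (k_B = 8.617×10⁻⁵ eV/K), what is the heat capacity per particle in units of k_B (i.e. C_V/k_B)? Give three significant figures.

k_BT = 8.617×10⁻⁵ × 132 K = 0.011374 eV.
Eᵢ/kT = 0.57939, 2.2683.
Z = Σ gᵢe^(−Eᵢ/kT) = 1·e^(−0.57939) + 2·e^(−2.2683) = 0.56024 + 0.20698 = 0.76722.
⟨E⟩ = 0.011772 eV, ⟨E²⟩ = 0.00021129 eV².
C_V/k_B = (⟨E²⟩ − ⟨E⟩²)/(kT)² = (0.00021129 − 0.00013858)/0.00012937 = 0.562.

0.562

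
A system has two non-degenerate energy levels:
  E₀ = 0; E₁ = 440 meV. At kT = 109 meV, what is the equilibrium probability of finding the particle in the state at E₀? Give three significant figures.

0.983

Eᵢ/kT = 0, 4.0367.
Z = Σ e^(−Eᵢ/kT) = e^(−0) + e^(−4.0367) = 1.0000 + 0.017656 = 1.0177.
P₀ = e^(−E₀/kT) / Z = 1.0000/1.0177 = 0.983.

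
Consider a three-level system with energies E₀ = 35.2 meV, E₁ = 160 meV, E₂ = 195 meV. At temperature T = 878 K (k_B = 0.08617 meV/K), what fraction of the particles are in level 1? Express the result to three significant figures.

0.146

k_BT = 0.08617 × 878 K = 75.657 meV.
Eᵢ/kT = 0.46526, 2.1148, 2.5774.
Z = Σ e^(−Eᵢ/kT) = e^(−0.46526) + e^(−2.1148) + e^(−2.5774) = 0.62797 + 0.12066 + 0.075971 = 0.82460.
P₁ = e^(−E₁/kT) / Z = 0.12066/0.82460 = 0.146.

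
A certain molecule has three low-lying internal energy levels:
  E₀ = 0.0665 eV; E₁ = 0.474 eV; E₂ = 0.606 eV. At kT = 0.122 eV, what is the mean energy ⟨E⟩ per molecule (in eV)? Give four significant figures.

Eᵢ/kT = 0.545082, 3.88525, 4.96721.
Z = Σ e^(−Eᵢ/kT) = e^(−0.545082) + e^(−3.88525) + e^(−4.96721) = 0.579794 + 0.0205427 + 0.00696255 = 0.607299.
⟨E⟩ = Σ Eᵢ e^(−Eᵢ/kT) / Z = (0.0665·0.579794 + 0.474·0.0205427 + 0.606·0.00696255) / 0.607299 = 0.08647 eV.

0.08647 eV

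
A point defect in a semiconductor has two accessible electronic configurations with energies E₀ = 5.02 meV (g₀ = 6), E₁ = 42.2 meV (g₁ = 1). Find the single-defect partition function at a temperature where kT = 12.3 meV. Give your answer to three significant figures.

Z = 4.02

Eᵢ/kT = 0.40813, 3.4309.
Z = Σ gᵢe^(−Eᵢ/kT) = 6·e^(−0.40813) + 1·e^(−3.4309) = 3.9894 + 0.032358 = 4.0218.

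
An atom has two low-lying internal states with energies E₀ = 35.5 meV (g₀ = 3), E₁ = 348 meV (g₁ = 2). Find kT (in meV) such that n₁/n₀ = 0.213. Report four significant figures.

n₁/n₀ = (g₁/g₀) exp[−(E₁−E₀)/kT] = 0.213.
⇒ (E₁−E₀)/kT = ln((2/3)/0.213) = ln(3.12989) = 1.14100.
kT = 312.5 meV / 1.14100 = 273.9 meV.

273.9 meV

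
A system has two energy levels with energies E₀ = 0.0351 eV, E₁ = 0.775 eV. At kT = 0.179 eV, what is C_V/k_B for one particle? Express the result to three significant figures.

0.265

Eᵢ/kT = 0.19609, 4.3296.
Z = Σ e^(−Eᵢ/kT) = e^(−0.19609) + e^(−4.3296) = 0.82194 + 0.013173 = 0.83511.
⟨E⟩ = 0.046771 eV, ⟨E²⟩ = 0.010687 eV².
C_V/k_B = (⟨E²⟩ − ⟨E⟩²)/(kT)² = (0.010687 − 0.0021875)/0.032041 = 0.265.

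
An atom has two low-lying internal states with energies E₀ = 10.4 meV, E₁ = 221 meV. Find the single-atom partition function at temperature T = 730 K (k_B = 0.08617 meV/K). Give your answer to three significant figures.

Z = 0.877

k_BT = 0.08617 × 730 K = 62.904 meV.
Eᵢ/kT = 0.16533, 3.5133.
Z = Σ e^(−Eᵢ/kT) = e^(−0.16533) + e^(−3.5133) = 0.84761 + 0.029798 = 0.87741.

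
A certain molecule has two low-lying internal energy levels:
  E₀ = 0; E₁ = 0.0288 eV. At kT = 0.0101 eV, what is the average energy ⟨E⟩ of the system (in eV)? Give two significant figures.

Eᵢ/kT = 0, 2.851.
Z = Σ e^(−Eᵢ/kT) = e^(−0) + e^(−2.851) = 1.000 + 0.05779 = 1.058.
⟨E⟩ = Σ Eᵢ e^(−Eᵢ/kT) / Z = (0·1.000 + 0.0288·0.05779) / 1.058 = 0.0016 eV.

0.0016 eV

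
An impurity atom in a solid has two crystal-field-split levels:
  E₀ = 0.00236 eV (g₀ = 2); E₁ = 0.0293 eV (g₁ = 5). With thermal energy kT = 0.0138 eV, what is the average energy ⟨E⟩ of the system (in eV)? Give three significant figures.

Eᵢ/kT = 0.17101, 2.1232.
Z = Σ gᵢe^(−Eᵢ/kT) = 2·e^(−0.17101) + 5·e^(−2.1232) = 1.6856 + 0.59824 = 2.2838.
⟨E⟩ = Σ Eᵢ gᵢe^(−Eᵢ/kT) / Z = (0.00236·1.6856 + 0.0293·0.59824) / 2.2838 = 0.00942 eV.

0.00942 eV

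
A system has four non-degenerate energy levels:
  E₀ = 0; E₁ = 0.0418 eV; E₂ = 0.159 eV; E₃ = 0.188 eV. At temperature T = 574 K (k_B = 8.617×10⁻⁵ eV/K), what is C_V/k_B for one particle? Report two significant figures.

0.55

k_BT = 8.617×10⁻⁵ × 574 K = 0.04946 eV.
Eᵢ/kT = 0, 0.8451, 3.215, 3.801.
Z = Σ e^(−Eᵢ/kT) = e^(−0) + e^(−0.8451) + e^(−3.215) + e^(−3.801) = 1.000 + 0.4295 + 0.04016 + 0.02235 = 1.492.
⟨E⟩ = 0.01913 eV, ⟨E²⟩ = 0.001713 eV².
C_V/k_B = (⟨E²⟩ − ⟨E⟩²)/(kT)² = (0.001713 − 0.0003660)/0.002446 = 0.55.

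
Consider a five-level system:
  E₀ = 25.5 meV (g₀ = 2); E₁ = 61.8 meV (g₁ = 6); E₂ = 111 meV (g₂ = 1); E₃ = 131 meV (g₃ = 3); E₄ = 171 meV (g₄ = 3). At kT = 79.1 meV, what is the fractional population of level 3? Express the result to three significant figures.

Eᵢ/kT = 0.32238, 0.78129, 1.4033, 1.6561, 2.1618.
Z = Σ gᵢe^(−Eᵢ/kT) = 2·e^(−0.32238) + 6·e^(−0.78129) + 1·e^(−1.4033) + 3·e^(−1.6561) + 3·e^(−2.1618) = 1.4488 + 2.7469 + 0.24578 + 0.57265 + 0.34535 = 5.3595.
P₃ = g₃ e^(−E₃/kT) / Z = 0.57265/5.3595 = 0.107.

0.107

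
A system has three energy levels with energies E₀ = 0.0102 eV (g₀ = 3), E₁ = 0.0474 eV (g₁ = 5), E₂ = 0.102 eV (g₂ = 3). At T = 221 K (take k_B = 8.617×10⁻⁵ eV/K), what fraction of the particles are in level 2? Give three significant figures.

0.00648

k_BT = 8.617×10⁻⁵ × 221 K = 0.019044 eV.
Eᵢ/kT = 0.53560, 2.4890, 5.3560.
Z = Σ gᵢe^(−Eᵢ/kT) = 3·e^(−0.53560) + 5·e^(−2.4890) + 3·e^(−5.3560) = 1.7560 + 0.41496 + 0.014159 = 2.1851.
P₂ = g₂ e^(−E₂/kT) / Z = 0.014159/2.1851 = 0.00648.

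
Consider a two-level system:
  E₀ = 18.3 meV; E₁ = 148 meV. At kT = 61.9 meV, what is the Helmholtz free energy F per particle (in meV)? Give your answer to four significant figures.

Eᵢ/kT = 0.295638, 2.39095.
Z = Σ e^(−Eᵢ/kT) = e^(−0.295638) + e^(−2.39095) = 0.744057 + 0.0915427 = 0.835600.
F = −kT ln Z = −61.9 × ln(0.835600) = −61.9 × -0.179605 = 11.12 meV.

11.12 meV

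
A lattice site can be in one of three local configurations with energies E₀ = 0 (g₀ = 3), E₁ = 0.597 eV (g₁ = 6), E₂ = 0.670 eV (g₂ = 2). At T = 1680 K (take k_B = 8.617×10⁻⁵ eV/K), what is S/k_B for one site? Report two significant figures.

1.3

k_BT = 8.617×10⁻⁵ × 1680 K = 0.1448 eV.
Eᵢ/kT = 0, 4.123, 4.627.
Z = Σ gᵢe^(−Eᵢ/kT) = 3·e^(−0) + 6·e^(−4.123) + 2·e^(−4.627) = 3.000 + 0.09718 + 0.01957 = 3.117.
⟨E⟩ = Σ EᵢPᵢ = 0.02282 eV.
S/k_B = ln Z + ⟨E⟩/kT = ln(3.117) + 0.02282/0.1448 = 1.137 + 0.1576 = 1.3.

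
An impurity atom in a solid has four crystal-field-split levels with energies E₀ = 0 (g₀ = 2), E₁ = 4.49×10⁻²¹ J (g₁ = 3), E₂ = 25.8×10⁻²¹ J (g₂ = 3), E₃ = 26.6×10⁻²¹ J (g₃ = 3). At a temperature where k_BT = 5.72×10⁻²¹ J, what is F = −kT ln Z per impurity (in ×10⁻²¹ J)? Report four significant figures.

-7.050 ×10⁻²¹ J

Eᵢ/kT = 0, 0.784965, 4.51049, 4.65035.
Z = Σ gᵢe^(−Eᵢ/kT) = 2·e^(−0) + 3·e^(−0.784965) + 3·e^(−4.51049) + 3·e^(−4.65035) = 2.00000 + 1.36841 + 0.0329792 + 0.0286748 = 3.43006.
F = −kT ln Z = −5.72 × ln(3.43006) = −5.72 × 1.23258 = -7.050 ×10⁻²¹ J.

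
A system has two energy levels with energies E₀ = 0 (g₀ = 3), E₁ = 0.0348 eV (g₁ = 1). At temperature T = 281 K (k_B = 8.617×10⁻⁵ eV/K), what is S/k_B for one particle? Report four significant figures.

1.280

k_BT = 8.617×10⁻⁵ × 281 K = 0.0242138 eV.
Eᵢ/kT = 0, 1.43720.
Z = Σ gᵢe^(−Eᵢ/kT) = 3·e^(−0) + 1·e^(−1.43720) = 3.00000 + 0.237592 = 3.23759.
⟨E⟩ = Σ EᵢPᵢ = 0.00255381 eV.
S/k_B = ln Z + ⟨E⟩/kT = ln(3.23759) + 0.00255381/0.0242138 = 1.17483 + 0.105469 = 1.280.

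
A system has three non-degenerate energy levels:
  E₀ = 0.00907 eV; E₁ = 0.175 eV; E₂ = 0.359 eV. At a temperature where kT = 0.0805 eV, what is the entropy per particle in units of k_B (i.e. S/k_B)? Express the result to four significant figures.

0.4107

Eᵢ/kT = 0.112671, 2.17391, 4.45963.
Z = Σ e^(−Eᵢ/kT) = e^(−0.112671) + e^(−2.17391) + e^(−4.45963) = 0.893445 + 0.113732 + 0.0115666 = 1.01874.
⟨E⟩ = Σ EᵢPᵢ = 0.0315675 eV.
S/k_B = ln Z + ⟨E⟩/kT = ln(1.01874) + 0.0315675/0.0805 = 0.0185666 + 0.392143 = 0.4107.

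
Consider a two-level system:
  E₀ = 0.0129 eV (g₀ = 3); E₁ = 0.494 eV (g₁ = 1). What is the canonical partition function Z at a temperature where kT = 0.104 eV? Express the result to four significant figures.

Z = 2.659

Eᵢ/kT = 0.124038, 4.75000.
Z = Σ gᵢe^(−Eᵢ/kT) = 3·e^(−0.124038) + 1·e^(−4.75000) = 2.65004 + 0.00865170 = 2.65869.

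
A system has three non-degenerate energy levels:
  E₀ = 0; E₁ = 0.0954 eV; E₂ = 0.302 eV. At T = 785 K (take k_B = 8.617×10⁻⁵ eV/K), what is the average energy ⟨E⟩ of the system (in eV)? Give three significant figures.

k_BT = 8.617×10⁻⁵ × 785 K = 0.067643 eV.
Eᵢ/kT = 0, 1.4103, 4.4646.
Z = Σ e^(−Eᵢ/kT) = e^(−0) + e^(−1.4103) + e^(−4.4646) = 1.0000 + 0.24407 + 0.011509 = 1.2556.
⟨E⟩ = Σ Eᵢ e^(−Eᵢ/kT) / Z = (0·1.0000 + 0.0954·0.24407 + 0.302·0.011509) / 1.2556 = 0.0213 eV.

0.0213 eV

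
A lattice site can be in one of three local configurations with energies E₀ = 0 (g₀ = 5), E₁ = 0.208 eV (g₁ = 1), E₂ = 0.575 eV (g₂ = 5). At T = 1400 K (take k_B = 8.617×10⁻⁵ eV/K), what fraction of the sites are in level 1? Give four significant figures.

k_BT = 8.617×10⁻⁵ × 1400 K = 0.120638 eV.
Eᵢ/kT = 0, 1.72417, 4.76633.
Z = Σ gᵢe^(−Eᵢ/kT) = 5·e^(−0) + 1·e^(−1.72417) + 5·e^(−4.76633) = 5.00000 + 0.178321 + 0.0425578 = 5.22088.
P₁ = g₁ e^(−E₁/kT) / Z = 0.178321/5.22088 = 0.03416.

0.03416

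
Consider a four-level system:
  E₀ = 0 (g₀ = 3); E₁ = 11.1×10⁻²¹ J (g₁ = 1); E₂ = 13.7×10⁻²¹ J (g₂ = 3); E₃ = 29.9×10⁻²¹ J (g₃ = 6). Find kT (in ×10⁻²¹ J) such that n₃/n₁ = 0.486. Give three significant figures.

7.48 ×10⁻²¹ J

n₃/n₁ = (g₃/g₁) exp[−(E₃−E₁)/kT] = 0.486.
⇒ (E₃−E₁)/kT = ln((6/1)/0.486) = ln(12.346) = 2.5133.
kT = 18.8 ×10⁻²¹ J / 2.5133 = 7.48 ×10⁻²¹ J.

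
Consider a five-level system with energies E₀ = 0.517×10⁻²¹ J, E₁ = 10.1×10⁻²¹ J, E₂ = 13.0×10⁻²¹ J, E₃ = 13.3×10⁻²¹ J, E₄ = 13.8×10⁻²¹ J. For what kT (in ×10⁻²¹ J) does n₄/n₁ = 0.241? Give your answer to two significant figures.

n₄/n₁ = exp[−(E₄−E₁)/kT] = 0.241.
⇒ (E₄−E₁)/kT = ln(1/0.241) = ln(4.149) = 1.423.
kT = 3.7 ×10⁻²¹ J / 1.423 = 2.6 ×10⁻²¹ J.

2.6 ×10⁻²¹ J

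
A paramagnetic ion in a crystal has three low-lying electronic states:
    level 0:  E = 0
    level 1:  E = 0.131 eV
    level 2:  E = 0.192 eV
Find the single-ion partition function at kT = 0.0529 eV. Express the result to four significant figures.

Eᵢ/kT = 0, 2.47637, 3.62949.
Z = Σ e^(−Eᵢ/kT) = e^(−0) + e^(−2.47637) + e^(−3.62949) = 1.00000 + 0.0840478 + 0.0265297 = 1.11058.

Z = 1.111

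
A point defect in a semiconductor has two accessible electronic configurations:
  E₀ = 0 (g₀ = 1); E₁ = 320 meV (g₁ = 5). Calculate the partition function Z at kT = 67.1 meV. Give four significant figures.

Z = 1.042

Eᵢ/kT = 0, 4.76900.
Z = Σ gᵢe^(−Eᵢ/kT) = 1·e^(−0) + 5·e^(−4.76900) = 1.00000 + 0.0424443 = 1.04244.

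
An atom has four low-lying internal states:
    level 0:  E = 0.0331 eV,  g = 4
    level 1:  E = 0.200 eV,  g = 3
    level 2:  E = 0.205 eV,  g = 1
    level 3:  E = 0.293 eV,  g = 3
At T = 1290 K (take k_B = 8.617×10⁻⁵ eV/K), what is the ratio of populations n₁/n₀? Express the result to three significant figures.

0.167

k_BT = 8.617×10⁻⁵ × 1290 K = 0.11116 eV.
n₁/n₀ = (g₁/g₀) exp[−(E₁−E₀)/kT] = (3/4) × exp(−(0.1669 eV)/(0.11116 eV)) = (3/4) × exp(-1.5014) = 0.167.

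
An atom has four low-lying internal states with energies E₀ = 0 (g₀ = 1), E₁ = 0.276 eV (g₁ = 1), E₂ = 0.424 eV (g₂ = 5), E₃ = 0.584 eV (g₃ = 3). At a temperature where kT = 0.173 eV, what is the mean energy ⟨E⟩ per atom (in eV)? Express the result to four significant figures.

Eᵢ/kT = 0, 1.59538, 2.45087, 3.37572.
Z = Σ gᵢe^(−Eᵢ/kT) = 1·e^(−0) + 1·e^(−1.59538) + 5·e^(−2.45087) + 3·e^(−3.37572) = 1.00000 + 0.202831 + 0.431093 + 0.102580 = 1.73650.
⟨E⟩ = Σ Eᵢ gᵢe^(−Eᵢ/kT) / Z = (0·1.00000 + 0.276·0.202831 + 0.424·0.431093 + 0.584·0.102580) / 1.73650 = 0.1720 eV.

0.1720 eV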